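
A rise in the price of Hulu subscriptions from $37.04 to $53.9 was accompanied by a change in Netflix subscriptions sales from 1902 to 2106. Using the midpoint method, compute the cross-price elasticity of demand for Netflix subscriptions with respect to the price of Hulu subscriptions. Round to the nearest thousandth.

%ΔQ_x = (2106 − 1902)/[(1902+2106)/2] = 204/2004 ≈ 0.1018.
%ΔP_y = (53.9 − 37.04)/[(37.04+53.9)/2] ≈ 0.3708.
E_xy = 0.1018/0.3708 ≈ 0.275.
E_xy > 0, so Netflix subscriptions and Hulu subscriptions are substitutes.

0.275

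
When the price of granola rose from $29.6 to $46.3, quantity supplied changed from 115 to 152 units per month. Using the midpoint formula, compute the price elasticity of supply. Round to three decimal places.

0.630

%ΔQ = (152 − 115)/[(115 + 152)/2] = 37/133.5 ≈ 0.2772.
%Δp = (46.3 − 29.6)/[(29.6 + 46.3)/2] = 16.7/37.95 ≈ 0.4401.
Arc elasticity E = %ΔQ/%Δp ≈ 0.2772/0.4401 ≈ 0.630.
|E| < 1: supply is inelastic over this range.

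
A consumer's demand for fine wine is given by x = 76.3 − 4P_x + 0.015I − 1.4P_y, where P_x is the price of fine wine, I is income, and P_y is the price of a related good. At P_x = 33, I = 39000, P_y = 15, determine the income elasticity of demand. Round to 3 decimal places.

1.151

Evaluating quantity at (P_x, I, P_y) gives x = 76.3 − 4(33) + 0.015(39000) − 1.4(15) = 76.3 − 132 + 585 − 21 = 508.3.
∂x/∂I = +0.015, so E_I = 0.015·(39000/508.3) ≈ 1.151.
E_I > 1: normal good (luxury).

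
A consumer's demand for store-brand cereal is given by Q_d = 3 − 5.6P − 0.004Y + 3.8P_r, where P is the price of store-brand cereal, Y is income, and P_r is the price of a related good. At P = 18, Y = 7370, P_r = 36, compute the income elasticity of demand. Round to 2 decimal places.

-3.10

First evaluate Q_d: 3 − 5.6(18) − 0.004(7370) + 3.8(36) = 3 − 100.8 − 29.48 + 136.8 = 9.52.
∂Q_d/∂Y = −0.004, so E_I = -0.004·(7370/9.52) ≈ -3.10.
E_I < 0: inferior good.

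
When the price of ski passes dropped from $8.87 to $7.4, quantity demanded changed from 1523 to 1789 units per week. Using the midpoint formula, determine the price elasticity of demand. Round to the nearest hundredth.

-0.89

%ΔQ = (1789 − 1523)/[(1523 + 1789)/2] = 266/1656 ≈ 0.1606.
%ΔP = (7.4 − 8.87)/[(8.87 + 7.4)/2] = -1.47/8.135 ≈ -0.1807.
Arc elasticity E = %ΔQ/%ΔP ≈ 0.1606/-0.1807 ≈ -0.89.
|E| < 1: demand is inelastic over this range.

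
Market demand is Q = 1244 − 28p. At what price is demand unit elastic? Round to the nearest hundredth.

22.21

For linear demand Q = a − bp, E = −bp/(a − bp). |E| = 1 ⇒ bp = a − bp ⇒ p = a/(2b).
p = 1244/(2·28) ≈ 22.21.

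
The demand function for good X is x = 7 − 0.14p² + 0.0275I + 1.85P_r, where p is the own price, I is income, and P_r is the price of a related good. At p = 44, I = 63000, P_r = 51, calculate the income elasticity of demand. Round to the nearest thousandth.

Substituting, x = 7 − 0.14(44)² + 0.0275(63000) + 1.85(51) = 7 − 271.04 + 1732.5 + 94.35 = 1562.81.
∂x/∂I = +0.0275, so E_I = 0.0275·(63000/1562.81) ≈ 1.109.
E_I > 1: normal good (luxury).

1.109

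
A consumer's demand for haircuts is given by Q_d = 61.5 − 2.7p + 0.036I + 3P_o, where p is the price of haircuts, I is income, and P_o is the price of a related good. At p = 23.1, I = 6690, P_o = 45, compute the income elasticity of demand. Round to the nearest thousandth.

Q_d = 61.5 − 2.7(23.1) + 0.036(6690) + 3(45) = 61.5 − 62.37 + 240.84 + 135 = 374.97.
∂Q_d/∂I = +0.036, so E_I = 0.036·(6690/374.97) ≈ 0.642.
E_I ∈ (0,1): normal good (necessity).

0.642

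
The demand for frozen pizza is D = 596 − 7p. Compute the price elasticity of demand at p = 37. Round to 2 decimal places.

At p = 37, D = 337.
dD/dp = −7.
Point elasticity E = (dD/dp)·(p/D) = -7 × 37/337 ≈ -0.77.
|E| < 1, so demand is inelastic at this price.

-0.77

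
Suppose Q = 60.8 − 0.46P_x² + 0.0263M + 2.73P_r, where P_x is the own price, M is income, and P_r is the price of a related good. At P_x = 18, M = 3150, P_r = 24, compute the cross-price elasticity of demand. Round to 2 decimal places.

Substituting, Q = 60.8 − 0.46(18)² + 0.0263(3150) + 2.73(24) = 60.8 − 149.04 + 82.845 + 65.52 = 60.125.
∂Q/∂P_r = +2.73, so E_xy = 2.73·(24/60.125) ≈ 1.09.
E_xy > 0: the goods are substitutes.

1.09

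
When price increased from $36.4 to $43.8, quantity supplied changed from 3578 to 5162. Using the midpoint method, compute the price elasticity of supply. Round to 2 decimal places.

1.96

%Δq = (5162 − 3578)/[(3578 + 5162)/2] = 1584/4370 ≈ 0.3625.
%ΔP = (43.8 − 36.4)/[(36.4 + 43.8)/2] = 7.4/40.1 ≈ 0.1845.
Arc elasticity E = %Δq/%ΔP ≈ 0.3625/0.1845 ≈ 1.96.
|E| > 1: supply is elastic over this range.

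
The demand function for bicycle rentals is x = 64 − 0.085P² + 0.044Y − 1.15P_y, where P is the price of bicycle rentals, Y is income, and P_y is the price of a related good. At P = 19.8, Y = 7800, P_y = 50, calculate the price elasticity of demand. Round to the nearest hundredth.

x = 64 − 0.085(19.8)² + 0.044(7800) − 1.15(50) = 64 − 33.3234 + 343.2 − 57.5 = 316.3766.
∂x/∂P = −2·0.085·P = -3.366, so E_p = -3.366·(19.8/316.3766) ≈ -0.21.
|E_p| < 1: demand is inelastic.

-0.21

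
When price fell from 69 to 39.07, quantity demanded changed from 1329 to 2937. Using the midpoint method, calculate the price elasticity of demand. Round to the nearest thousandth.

%ΔQ = (2937 − 1329)/[(1329 + 2937)/2] = 1608/2133 ≈ 0.7539.
%ΔP = (39.07 − 69)/[(69 + 39.07)/2] = -29.93/54.035 ≈ -0.5539.
Arc elasticity E = %ΔQ/%ΔP ≈ 0.7539/-0.5539 ≈ -1.361.
|E| > 1: demand is elastic over this range.

-1.361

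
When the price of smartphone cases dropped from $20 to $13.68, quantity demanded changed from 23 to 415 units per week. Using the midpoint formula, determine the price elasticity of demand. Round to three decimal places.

%ΔQ = (415 − 23)/[(23 + 415)/2] = 392/219 ≈ 1.7900.
%ΔP = (13.68 − 20)/[(20 + 13.68)/2] = -6.32/16.84 ≈ -0.3753.
Arc elasticity E = %ΔQ/%ΔP ≈ 1.7900/-0.3753 ≈ -4.769.
|E| > 1: demand is elastic over this range.

-4.769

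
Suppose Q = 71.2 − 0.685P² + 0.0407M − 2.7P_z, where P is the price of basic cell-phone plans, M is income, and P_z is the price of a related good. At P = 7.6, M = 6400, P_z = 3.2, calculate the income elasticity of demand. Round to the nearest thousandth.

Substituting, Q = 71.2 − 0.685(7.6)² + 0.0407(6400) − 2.7(3.2) = 71.2 − 39.5656 + 260.48 − 8.64 = 283.4744.
∂Q/∂M = +0.0407, so E_I = 0.0407·(6400/283.4744) ≈ 0.919.
E_I ∈ (0,1): normal good (necessity).

0.919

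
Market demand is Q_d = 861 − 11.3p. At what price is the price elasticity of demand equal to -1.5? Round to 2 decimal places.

45.72

Set −bp/(a − bp) = −1.5 ⇒ bp = 1.5(a − bp) ⇒ bp(1+1.5) = 1.5·a.
p = 1.5·861/(11.3·2.5) ≈ 45.72.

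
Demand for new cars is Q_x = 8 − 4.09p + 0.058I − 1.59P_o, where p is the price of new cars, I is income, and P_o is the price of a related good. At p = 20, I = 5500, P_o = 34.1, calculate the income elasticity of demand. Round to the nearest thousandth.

1.670

Q_x = 8 − 4.09(20) + 0.058(5500) − 1.59(34.1) = 8 − 81.8 + 319 − 54.219 = 190.981.
∂Q_x/∂I = +0.058, so E_I = 0.058·(5500/190.981) ≈ 1.670.
E_I > 1: normal good (luxury).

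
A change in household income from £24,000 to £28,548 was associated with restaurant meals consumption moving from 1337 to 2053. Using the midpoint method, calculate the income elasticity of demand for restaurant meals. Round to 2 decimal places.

%ΔQ = (2053 − 1337)/[(1337+2053)/2] = 716/1695 ≈ 0.4224.
%ΔI = (28,548 − 24,000)/[(24,000+28,548)/2] = 4548/26274 ≈ 0.1731.
E_I = %ΔQ/%ΔI ≈ 2.44.
E_I > 1: normal good (luxury).

2.44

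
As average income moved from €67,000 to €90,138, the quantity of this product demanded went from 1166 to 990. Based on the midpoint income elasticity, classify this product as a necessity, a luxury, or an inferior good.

inferior

%ΔQ = (990 − 1166)/[(1166+990)/2] = -176/1078 ≈ -0.1633.
%ΔI = (90,138 − 67,000)/[(67,000+90,138)/2] = 23138/78569 ≈ 0.2945.
E_I = %ΔQ/%ΔI ≈ -0.554.
E_I < 0: inferior good.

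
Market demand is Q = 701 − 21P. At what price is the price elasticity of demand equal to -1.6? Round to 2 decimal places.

Set −bP/(a − bP) = −1.6 ⇒ bP = 1.6(a − bP) ⇒ bP(1+1.6) = 1.6·a.
P = 1.6·701/(21·2.6) ≈ 20.54.

20.54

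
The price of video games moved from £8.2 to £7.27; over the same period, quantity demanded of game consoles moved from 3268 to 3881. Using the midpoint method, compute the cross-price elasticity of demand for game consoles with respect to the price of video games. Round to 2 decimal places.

-1.43

%ΔQ_x = (3881 − 3268)/[(3268+3881)/2] = 613/3574.5 ≈ 0.1715.
%ΔP_y = (7.27 − 8.2)/[(8.2+7.27)/2] ≈ -0.1202.
E_xy = 0.1715/-0.1202 ≈ -1.43.
E_xy < 0, so game consoles and video games are complements.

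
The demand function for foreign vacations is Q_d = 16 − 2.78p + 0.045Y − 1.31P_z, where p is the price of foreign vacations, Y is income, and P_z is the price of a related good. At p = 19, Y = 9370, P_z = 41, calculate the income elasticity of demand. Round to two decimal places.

Evaluating quantity at (p, Y, P_z) gives Q_d = 16 − 2.78(19) + 0.045(9370) − 1.31(41) = 16 − 52.82 + 421.65 − 53.71 = 331.12.
∂Q_d/∂Y = +0.045, so E_I = 0.045·(9370/331.12) ≈ 1.27.
E_I > 1: normal good (luxury).

1.27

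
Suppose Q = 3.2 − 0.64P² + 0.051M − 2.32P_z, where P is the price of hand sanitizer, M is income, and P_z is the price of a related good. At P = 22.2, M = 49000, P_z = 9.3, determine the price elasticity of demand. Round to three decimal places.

First evaluate Q: 3.2 − 0.64(22.2)² + 0.051(49000) − 2.32(9.3) = 3.2 − 315.4176 + 2499 − 21.576 = 2165.2064.
∂Q/∂P = −2·0.64·P = -28.416, so E_p = -28.416·(22.2/2165.2064) ≈ -0.291.
|E_p| < 1: demand is inelastic.

-0.291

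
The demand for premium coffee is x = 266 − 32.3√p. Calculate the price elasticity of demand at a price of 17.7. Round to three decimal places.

At p = 17.7, x = 130.1095.
dx/dp = −32.3/(2√p) = −32.3/(2·4.2071).
Point elasticity E = (dx/dp)·(p/x) = -3.8387 × 17.7/130.1095 ≈ -0.522.
|E| < 1, so demand is inelastic at this price.

-0.522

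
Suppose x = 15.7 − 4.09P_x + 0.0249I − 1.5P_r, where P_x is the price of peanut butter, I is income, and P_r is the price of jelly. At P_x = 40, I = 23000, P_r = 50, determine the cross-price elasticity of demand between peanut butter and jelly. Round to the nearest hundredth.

At the given point, x = 15.7 − 4.09(40) + 0.0249(23000) − 1.5(50) = 15.7 − 163.6 + 572.7 − 75 = 349.8.
∂x/∂P_r = −1.5, so E_xy = -1.5·(50/349.8) ≈ -0.21.
E_xy < 0: the goods are complements.

-0.21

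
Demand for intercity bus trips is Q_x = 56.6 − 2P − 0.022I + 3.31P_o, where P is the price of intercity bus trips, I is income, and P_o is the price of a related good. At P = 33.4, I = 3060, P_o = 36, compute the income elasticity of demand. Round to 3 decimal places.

-1.617

First evaluate Q_x: 56.6 − 2(33.4) − 0.022(3060) + 3.31(36) = 56.6 − 66.8 − 67.32 + 119.16 = 41.64.
∂Q_x/∂I = −0.022, so E_I = -0.022·(3060/41.64) ≈ -1.617.
E_I < 0: inferior good.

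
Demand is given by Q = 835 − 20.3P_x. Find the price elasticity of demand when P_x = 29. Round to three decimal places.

-2.390

At P_x = 29, Q = 246.3.
dQ/dP_x = −20.3.
Point elasticity E = (dQ/dP_x)·(P_x/Q) = -20.3 × 29/246.3 ≈ -2.390.
|E| > 1, so demand is elastic at this price.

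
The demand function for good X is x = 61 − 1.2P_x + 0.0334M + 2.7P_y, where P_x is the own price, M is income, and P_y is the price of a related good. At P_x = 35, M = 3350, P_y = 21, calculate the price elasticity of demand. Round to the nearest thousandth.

First evaluate x: 61 − 1.2(35) + 0.0334(3350) + 2.7(21) = 61 − 42 + 111.89 + 56.7 = 187.59.
∂x/∂P_x = −1.2, so E_p = (−1.2)·(35/187.59) ≈ -0.224.
|E_p| < 1: demand is inelastic.

-0.224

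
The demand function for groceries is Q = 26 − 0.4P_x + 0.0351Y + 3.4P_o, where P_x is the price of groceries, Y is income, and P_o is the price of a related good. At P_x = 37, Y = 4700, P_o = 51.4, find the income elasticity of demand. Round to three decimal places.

At the given point, Q = 26 − 0.4(37) + 0.0351(4700) + 3.4(51.4) = 26 − 14.8 + 164.97 + 174.76 = 350.93.
∂Q/∂Y = +0.0351, so E_I = 0.0351·(4700/350.93) ≈ 0.470.
E_I ∈ (0,1): normal good (necessity).

0.470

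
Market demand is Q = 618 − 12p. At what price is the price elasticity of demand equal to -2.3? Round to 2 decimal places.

35.89

Set −bp/(a − bp) = −2.3 ⇒ bp = 2.3(a − bp) ⇒ bp(1+2.3) = 2.3·a.
p = 2.3·618/(12·3.3) ≈ 35.89.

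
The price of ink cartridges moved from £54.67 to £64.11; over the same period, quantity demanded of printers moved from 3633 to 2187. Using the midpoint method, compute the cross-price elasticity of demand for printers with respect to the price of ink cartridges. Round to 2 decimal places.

%ΔQ_x = (2187 − 3633)/[(3633+2187)/2] = -1446/2910 ≈ -0.4969.
%ΔP_y = (64.11 − 54.67)/[(54.67+64.11)/2] ≈ 0.1589.
E_xy = -0.4969/0.1589 ≈ -3.13.
E_xy < 0, so printers and ink cartridges are complements.

-3.13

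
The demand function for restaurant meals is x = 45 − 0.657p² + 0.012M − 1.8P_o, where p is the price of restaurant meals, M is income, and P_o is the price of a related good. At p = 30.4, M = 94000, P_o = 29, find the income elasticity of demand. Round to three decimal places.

Substituting, x = 45 − 0.657(30.4)² + 0.012(94000) − 1.8(29) = 45 − 607.1731 + 1128 − 52.2 = 513.6269.
∂x/∂M = +0.012, so E_I = 0.012·(94000/513.6269) ≈ 2.196.
E_I > 1: normal good (luxury).

2.196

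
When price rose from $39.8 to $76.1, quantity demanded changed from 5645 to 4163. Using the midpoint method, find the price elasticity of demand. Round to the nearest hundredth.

%Δq = (4163 − 5645)/[(5645 + 4163)/2] = -1482/4904 ≈ -0.3022.
%ΔP = (76.1 − 39.8)/[(39.8 + 76.1)/2] = 36.3/57.95 ≈ 0.6264.
Arc elasticity E = %Δq/%ΔP ≈ -0.3022/0.6264 ≈ -0.48.
|E| < 1: demand is inelastic over this range.

-0.48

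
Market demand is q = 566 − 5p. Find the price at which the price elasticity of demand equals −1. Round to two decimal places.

For linear demand q = a − bp, E = −bp/(a − bp). |E| = 1 ⇒ bp = a − bp ⇒ p = a/(2b).
p = 566/(2·5) = 56.60.

56.60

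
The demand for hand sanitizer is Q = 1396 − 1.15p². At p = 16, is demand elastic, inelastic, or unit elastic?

inelastic

At p = 16, Q = 1101.6.
dQ/dp = −2·1.15·p = −36.8.
Point elasticity E = (dQ/dp)·(p/Q) = -36.8 × 16/1101.6 ≈ -0.534.
|E| ≈ 0.534 < 1, so demand is inelastic.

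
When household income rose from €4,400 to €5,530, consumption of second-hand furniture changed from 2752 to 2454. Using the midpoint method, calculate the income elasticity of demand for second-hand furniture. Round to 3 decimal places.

%ΔQ = (2454 − 2752)/[(2752+2454)/2] = -298/2603 ≈ -0.1145.
%ΔM = (5,530 − 4,400)/[(4,400+5,530)/2] = 1130/4965 ≈ 0.2276.
E_I = %ΔQ/%ΔM ≈ -0.503.
E_I < 0: inferior good.

-0.503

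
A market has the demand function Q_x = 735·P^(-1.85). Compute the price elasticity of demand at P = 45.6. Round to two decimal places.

-1.85

For a Cobb–Douglas (constant-elasticity) form Q_x = A·P^α·…, the elasticity with respect to P equals the exponent α at every point.
Here the exponent on P is -1.85, so the price elasticity of demand is -1.85.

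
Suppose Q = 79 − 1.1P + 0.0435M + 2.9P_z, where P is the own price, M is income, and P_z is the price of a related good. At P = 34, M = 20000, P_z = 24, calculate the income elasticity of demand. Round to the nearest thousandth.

Substituting, Q = 79 − 1.1(34) + 0.0435(20000) + 2.9(24) = 79 − 37.4 + 870 + 69.6 = 981.2.
∂Q/∂M = +0.0435, so E_I = 0.0435·(20000/981.2) ≈ 0.887.
E_I ∈ (0,1): normal good (necessity).

0.887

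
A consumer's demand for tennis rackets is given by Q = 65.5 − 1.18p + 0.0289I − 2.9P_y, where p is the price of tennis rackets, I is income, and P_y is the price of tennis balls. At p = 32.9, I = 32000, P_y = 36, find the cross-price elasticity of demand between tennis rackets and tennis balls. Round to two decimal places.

Substituting, Q = 65.5 − 1.18(32.9) + 0.0289(32000) − 2.9(36) = 65.5 − 38.822 + 924.8 − 104.4 = 847.078.
∂Q/∂P_y = −2.9, so E_xy = -2.9·(36/847.078) ≈ -0.12.
E_xy < 0: the goods are complements.

-0.12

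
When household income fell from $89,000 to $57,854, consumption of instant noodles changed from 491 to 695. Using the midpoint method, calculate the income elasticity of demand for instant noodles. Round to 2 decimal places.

%ΔQ = (695 − 491)/[(491+695)/2] = 204/593 ≈ 0.3440.
%ΔI = (57,854 − 89,000)/[(89,000+57,854)/2] = -31146/73427 ≈ -0.4242.
E_I = %ΔQ/%ΔI ≈ -0.81.
E_I < 0: inferior good.

-0.81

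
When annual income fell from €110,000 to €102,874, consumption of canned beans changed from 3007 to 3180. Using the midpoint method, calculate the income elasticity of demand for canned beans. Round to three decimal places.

-0.835

%ΔQ = (3180 − 3007)/[(3007+3180)/2] = 173/3093.5 ≈ 0.0559.
%ΔI = (102,874 − 110,000)/[(110,000+102,874)/2] = -7126/106437 ≈ -0.0670.
E_I = %ΔQ/%ΔI ≈ -0.835.
E_I < 0: inferior good.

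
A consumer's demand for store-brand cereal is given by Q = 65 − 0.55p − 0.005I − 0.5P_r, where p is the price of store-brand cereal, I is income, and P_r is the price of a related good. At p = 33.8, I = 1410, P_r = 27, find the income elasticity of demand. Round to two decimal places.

-0.27

Substituting, Q = 65 − 0.55(33.8) − 0.005(1410) − 0.5(27) = 65 − 18.59 − 7.05 − 13.5 = 25.86.
∂Q/∂I = −0.005, so E_I = -0.005·(1410/25.86) ≈ -0.27.
E_I < 0: inferior good.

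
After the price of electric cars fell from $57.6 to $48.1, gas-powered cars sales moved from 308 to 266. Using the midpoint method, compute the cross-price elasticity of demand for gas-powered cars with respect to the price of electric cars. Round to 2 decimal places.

0.81

%ΔQ_x = (266 − 308)/[(308+266)/2] = -42/287 ≈ -0.1463.
%ΔP_y = (48.1 − 57.6)/[(57.6+48.1)/2] ≈ -0.1798.
E_xy = -0.1463/-0.1798 ≈ 0.81.
E_xy > 0, so gas-powered cars and electric cars are substitutes.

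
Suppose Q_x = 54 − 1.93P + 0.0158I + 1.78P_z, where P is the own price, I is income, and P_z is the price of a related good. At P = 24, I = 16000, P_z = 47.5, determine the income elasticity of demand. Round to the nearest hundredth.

0.73

Evaluating quantity at (P, I, P_z) gives Q_x = 54 − 1.93(24) + 0.0158(16000) + 1.78(47.5) = 54 − 46.32 + 252.8 + 84.55 = 345.03.
∂Q_x/∂I = +0.0158, so E_I = 0.0158·(16000/345.03) ≈ 0.73.
E_I ∈ (0,1): normal good (necessity).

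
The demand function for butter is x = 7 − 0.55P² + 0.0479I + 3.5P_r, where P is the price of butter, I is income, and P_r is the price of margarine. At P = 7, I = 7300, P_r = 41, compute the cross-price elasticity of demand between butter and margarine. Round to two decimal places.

First evaluate x: 7 − 0.55(7)² + 0.0479(7300) + 3.5(41) = 7 − 26.95 + 349.67 + 143.5 = 473.22.
∂x/∂P_r = +3.5, so E_xy = 3.5·(41/473.22) ≈ 0.30.
E_xy > 0: the goods are substitutes.

0.30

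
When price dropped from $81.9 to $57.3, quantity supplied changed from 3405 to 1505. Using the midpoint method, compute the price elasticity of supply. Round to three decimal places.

%Δq = (1505 − 3405)/[(3405 + 1505)/2] = -1900/2455 ≈ -0.7739.
%ΔP = (57.3 − 81.9)/[(81.9 + 57.3)/2] = -24.6/69.6 ≈ -0.3534.
Arc elasticity E = %Δq/%ΔP ≈ -0.7739/-0.3534 ≈ 2.190.
|E| > 1: supply is elastic over this range.

2.190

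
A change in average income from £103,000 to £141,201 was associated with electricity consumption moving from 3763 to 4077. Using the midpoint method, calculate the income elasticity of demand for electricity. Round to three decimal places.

%ΔQ = (4077 − 3763)/[(3763+4077)/2] = 314/3920 ≈ 0.0801.
%ΔI = (141,201 − 103,000)/[(103,000+141,201)/2] = 38201/122100.5 ≈ 0.3129.
E_I = %ΔQ/%ΔI ≈ 0.256.
E_I ∈ (0,1): normal good (necessity).

0.256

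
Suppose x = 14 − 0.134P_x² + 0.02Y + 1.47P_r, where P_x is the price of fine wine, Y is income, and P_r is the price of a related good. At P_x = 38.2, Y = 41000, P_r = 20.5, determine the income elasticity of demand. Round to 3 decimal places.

1.226

x = 14 − 0.134(38.2)² + 0.02(41000) + 1.47(20.5) = 14 − 195.5382 + 820 + 30.135 = 668.5968.
∂x/∂Y = +0.02, so E_I = 0.02·(41000/668.5968) ≈ 1.226.
E_I > 1: normal good (luxury).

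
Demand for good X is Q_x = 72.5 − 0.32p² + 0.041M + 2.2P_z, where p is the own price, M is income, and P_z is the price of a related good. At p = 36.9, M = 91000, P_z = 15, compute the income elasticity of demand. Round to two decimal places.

1.10

At the given point, Q_x = 72.5 − 0.32(36.9)² + 0.041(91000) + 2.2(15) = 72.5 − 435.7152 + 3731 + 33 = 3400.7848.
∂Q_x/∂M = +0.041, so E_I = 0.041·(91000/3400.7848) ≈ 1.10.
E_I > 1: normal good (luxury).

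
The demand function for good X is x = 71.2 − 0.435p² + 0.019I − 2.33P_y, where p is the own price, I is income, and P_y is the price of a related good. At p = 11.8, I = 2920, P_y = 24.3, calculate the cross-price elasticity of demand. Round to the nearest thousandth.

-5.965

Substituting, x = 71.2 − 0.435(11.8)² + 0.019(2920) − 2.33(24.3) = 71.2 − 60.5694 + 55.48 − 56.619 = 9.4916.
∂x/∂P_y = −2.33, so E_xy = -2.33·(24.3/9.4916) ≈ -5.965.
E_xy < 0: the goods are complements.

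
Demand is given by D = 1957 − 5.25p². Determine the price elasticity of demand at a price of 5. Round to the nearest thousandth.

-0.144

At p = 5, D = 1825.75.
dD/dp = −2·5.25·p = −52.5.
Point elasticity E = (dD/dp)·(p/D) = -52.5 × 5/1825.75 ≈ -0.144.
|E| < 1, so demand is inelastic at this price.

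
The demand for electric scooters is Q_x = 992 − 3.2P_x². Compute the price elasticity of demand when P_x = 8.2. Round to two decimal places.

-0.55

At P_x = 8.2, Q_x = 776.832.
dQ_x/dP_x = −2·3.2·P_x = −52.48.
Point elasticity E = (dQ_x/dP_x)·(P_x/Q_x) = -52.48 × 8.2/776.832 ≈ -0.55.
|E| < 1, so demand is inelastic at this price.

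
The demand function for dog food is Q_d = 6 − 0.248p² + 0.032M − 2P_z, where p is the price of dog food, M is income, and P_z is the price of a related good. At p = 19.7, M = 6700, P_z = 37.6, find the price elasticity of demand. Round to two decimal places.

Q_d = 6 − 0.248(19.7)² + 0.032(6700) − 2(37.6) = 6 − 96.2463 + 214.4 − 75.2 = 48.9537.
∂Q_d/∂p = −2·0.248·p = -9.7712, so E_p = -9.7712·(19.7/48.9537) ≈ -3.93.
|E_p| > 1: demand is elastic.

-3.93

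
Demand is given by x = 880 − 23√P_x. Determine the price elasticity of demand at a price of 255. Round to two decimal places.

-0.36

At P_x = 255, x = 512.7195.
dx/dP_x = −23/(2√P_x) = −23/(2·15.9687).
Point elasticity E = (dx/dP_x)·(P_x/x) = -0.7202 × 255/512.7195 ≈ -0.36.
|E| < 1, so demand is inelastic at this price.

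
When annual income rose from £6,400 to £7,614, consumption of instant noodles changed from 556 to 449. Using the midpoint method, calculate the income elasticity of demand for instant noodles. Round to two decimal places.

%ΔQ = (449 − 556)/[(556+449)/2] = -107/502.5 ≈ -0.2129.
%ΔY = (7,614 − 6,400)/[(6,400+7,614)/2] = 1214/7007 ≈ 0.1733.
E_I = %ΔQ/%ΔY ≈ -1.23.
E_I < 0: inferior good.

-1.23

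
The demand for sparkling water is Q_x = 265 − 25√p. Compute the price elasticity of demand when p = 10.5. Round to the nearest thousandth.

At p = 10.5, Q_x = 183.9907.
dQ_x/dp = −25/(2√p) = −25/(2·3.2404).
Point elasticity E = (dQ_x/dp)·(p/Q_x) = -3.8576 × 10.5/183.9907 ≈ -0.220.
|E| < 1, so demand is inelastic at this price.

-0.220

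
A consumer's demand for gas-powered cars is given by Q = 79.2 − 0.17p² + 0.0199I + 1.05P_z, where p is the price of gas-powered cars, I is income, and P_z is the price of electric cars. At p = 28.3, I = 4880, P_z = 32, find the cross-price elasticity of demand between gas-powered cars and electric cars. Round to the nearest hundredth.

0.46

Q = 79.2 − 0.17(28.3)² + 0.0199(4880) + 1.05(32) = 79.2 − 136.1513 + 97.112 + 33.6 = 73.7607.
∂Q/∂P_z = +1.05, so E_xy = 1.05·(32/73.7607) ≈ 0.46.
E_xy > 0: the goods are substitutes.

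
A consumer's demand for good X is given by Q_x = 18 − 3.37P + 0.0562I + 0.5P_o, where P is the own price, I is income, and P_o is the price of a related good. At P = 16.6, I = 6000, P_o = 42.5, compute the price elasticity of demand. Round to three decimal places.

Substituting, Q_x = 18 − 3.37(16.6) + 0.0562(6000) + 0.5(42.5) = 18 − 55.942 + 337.2 + 21.25 = 320.508.
∂Q_x/∂P = −3.37, so E_p = (−3.37)·(16.6/320.508) ≈ -0.175.
|E_p| < 1: demand is inelastic.

-0.175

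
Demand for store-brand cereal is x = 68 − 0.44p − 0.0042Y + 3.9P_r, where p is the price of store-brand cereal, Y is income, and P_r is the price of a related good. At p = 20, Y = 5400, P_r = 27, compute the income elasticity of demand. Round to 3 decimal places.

-0.160

Evaluating quantity at (p, Y, P_r) gives x = 68 − 0.44(20) − 0.0042(5400) + 3.9(27) = 68 − 8.8 − 22.68 + 105.3 = 141.82.
∂x/∂Y = −0.0042, so E_I = -0.0042·(5400/141.82) ≈ -0.160.
E_I < 0: inferior good.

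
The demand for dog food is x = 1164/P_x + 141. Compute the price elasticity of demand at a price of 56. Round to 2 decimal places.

At P_x = 56, x = 161.7857.
dx/dP_x = −1164/P_x² = −0.3712.
Point elasticity E = (dx/dP_x)·(P_x/x) = -0.3712 × 56/161.7857 ≈ -0.13.
|E| < 1, so demand is inelastic at this price.

-0.13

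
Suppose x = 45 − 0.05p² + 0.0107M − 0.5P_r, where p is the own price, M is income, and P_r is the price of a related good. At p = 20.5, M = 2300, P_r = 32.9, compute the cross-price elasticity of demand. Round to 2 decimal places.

Evaluating quantity at (p, M, P_r) gives x = 45 − 0.05(20.5)² + 0.0107(2300) − 0.5(32.9) = 45 − 21.0125 + 24.61 − 16.45 = 32.1475.
∂x/∂P_r = −0.5, so E_xy = -0.5·(32.9/32.1475) ≈ -0.51.
E_xy < 0: the goods are complements.

-0.51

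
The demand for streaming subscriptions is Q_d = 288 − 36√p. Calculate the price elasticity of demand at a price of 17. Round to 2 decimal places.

At p = 17, Q_d = 139.5682.
dQ_d/dp = −36/(2√p) = −36/(2·4.1231).
Point elasticity E = (dQ_d/dp)·(p/Q_d) = -4.3656 × 17/139.5682 ≈ -0.53.
|E| < 1, so demand is inelastic at this price.

-0.53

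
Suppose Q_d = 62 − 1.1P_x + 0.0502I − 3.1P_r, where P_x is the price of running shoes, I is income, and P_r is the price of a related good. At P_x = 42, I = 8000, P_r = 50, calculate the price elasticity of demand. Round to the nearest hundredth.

-0.18

Evaluating quantity at (P_x, I, P_r) gives Q_d = 62 − 1.1(42) + 0.0502(8000) − 3.1(50) = 62 − 46.2 + 401.6 − 155 = 262.4.
∂Q_d/∂P_x = −1.1, so E_p = (−1.1)·(42/262.4) ≈ -0.18.
|E_p| < 1: demand is inelastic.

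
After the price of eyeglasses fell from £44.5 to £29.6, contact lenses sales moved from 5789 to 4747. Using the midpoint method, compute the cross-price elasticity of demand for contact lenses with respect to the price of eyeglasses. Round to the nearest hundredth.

%ΔQ_x = (4747 − 5789)/[(5789+4747)/2] = -1042/5268 ≈ -0.1978.
%ΔP_y = (29.6 − 44.5)/[(44.5+29.6)/2] ≈ -0.4022.
E_xy = -0.1978/-0.4022 ≈ 0.49.
E_xy > 0, so contact lenses and eyeglasses are substitutes.

0.49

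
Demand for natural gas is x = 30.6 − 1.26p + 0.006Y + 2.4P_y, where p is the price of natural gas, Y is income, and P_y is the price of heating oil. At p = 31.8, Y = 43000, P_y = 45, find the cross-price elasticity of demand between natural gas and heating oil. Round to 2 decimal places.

0.30

Substituting, x = 30.6 − 1.26(31.8) + 0.006(43000) + 2.4(45) = 30.6 − 40.068 + 258 + 108 = 356.532.
∂x/∂P_y = +2.4, so E_xy = 2.4·(45/356.532) ≈ 0.30.
E_xy > 0: the goods are substitutes.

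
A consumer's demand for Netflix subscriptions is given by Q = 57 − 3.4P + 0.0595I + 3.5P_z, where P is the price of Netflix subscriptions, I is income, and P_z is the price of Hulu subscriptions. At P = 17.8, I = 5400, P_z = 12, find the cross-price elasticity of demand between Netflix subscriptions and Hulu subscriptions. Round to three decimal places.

0.117

First evaluate Q: 57 − 3.4(17.8) + 0.0595(5400) + 3.5(12) = 57 − 60.52 + 321.3 + 42 = 359.78.
∂Q/∂P_z = +3.5, so E_xy = 3.5·(12/359.78) ≈ 0.117.
E_xy > 0: the goods are substitutes.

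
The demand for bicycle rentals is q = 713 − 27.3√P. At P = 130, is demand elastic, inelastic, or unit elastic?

inelastic

At P = 130, q = 401.7321.
dq/dP = −27.3/(2√P) = −27.3/(2·11.4018).
Point elasticity E = (dq/dP)·(P/q) = -1.1972 × 130/401.7321 ≈ -0.387.
|E| ≈ 0.387 < 1, so demand is inelastic.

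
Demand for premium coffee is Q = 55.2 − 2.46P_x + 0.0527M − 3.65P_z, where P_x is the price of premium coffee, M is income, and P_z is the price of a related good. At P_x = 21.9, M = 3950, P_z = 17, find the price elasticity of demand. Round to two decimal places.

Substituting, Q = 55.2 − 2.46(21.9) + 0.0527(3950) − 3.65(17) = 55.2 − 53.874 + 208.165 − 62.05 = 147.441.
∂Q/∂P_x = −2.46, so E_p = (−2.46)·(21.9/147.441) ≈ -0.37.
|E_p| < 1: demand is inelastic.

-0.37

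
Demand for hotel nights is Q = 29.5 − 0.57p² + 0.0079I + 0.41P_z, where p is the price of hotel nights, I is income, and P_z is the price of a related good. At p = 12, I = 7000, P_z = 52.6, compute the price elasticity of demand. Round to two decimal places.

-6.76

At the given point, Q = 29.5 − 0.57(12)² + 0.0079(7000) + 0.41(52.6) = 29.5 − 82.08 + 55.3 + 21.566 = 24.286.
∂Q/∂p = −2·0.57·p = -13.68, so E_p = -13.68·(12/24.286) ≈ -6.76.
|E_p| > 1: demand is elastic.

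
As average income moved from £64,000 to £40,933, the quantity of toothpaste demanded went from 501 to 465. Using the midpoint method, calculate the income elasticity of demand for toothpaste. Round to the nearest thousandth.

0.170

%ΔQ = (465 − 501)/[(501+465)/2] = -36/483 ≈ -0.0745.
%ΔI = (40,933 − 64,000)/[(64,000+40,933)/2] = -23067/52466.5 ≈ -0.4397.
E_I = %ΔQ/%ΔI ≈ 0.170.
E_I ∈ (0,1): normal good (necessity).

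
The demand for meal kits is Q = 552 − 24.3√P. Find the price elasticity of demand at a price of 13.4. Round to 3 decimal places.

At P = 13.4, Q = 463.0474.
dQ/dP = −24.3/(2√P) = −24.3/(2·3.6606).
Point elasticity E = (dQ/dP)·(P/Q) = -3.3191 × 13.4/463.0474 ≈ -0.096.
|E| < 1, so demand is inelastic at this price.

-0.096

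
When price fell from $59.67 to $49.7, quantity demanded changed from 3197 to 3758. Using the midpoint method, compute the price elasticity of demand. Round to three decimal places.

%Δq = (3758 − 3197)/[(3197 + 3758)/2] = 561/3477.5 ≈ 0.1613.
%Δp = (49.7 − 59.67)/[(59.67 + 49.7)/2] = -9.97/54.685 ≈ -0.1823.
Arc elasticity E = %Δq/%Δp ≈ 0.1613/-0.1823 ≈ -0.885.
|E| < 1: demand is inelastic over this range.

-0.885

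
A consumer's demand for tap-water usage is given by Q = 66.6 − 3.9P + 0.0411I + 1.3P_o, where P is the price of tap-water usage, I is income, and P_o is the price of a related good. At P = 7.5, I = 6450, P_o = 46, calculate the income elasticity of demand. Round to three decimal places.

Evaluating quantity at (P, I, P_o) gives Q = 66.6 − 3.9(7.5) + 0.0411(6450) + 1.3(46) = 66.6 − 29.25 + 265.095 + 59.8 = 362.245.
∂Q/∂I = +0.0411, so E_I = 0.0411·(6450/362.245) ≈ 0.732.
E_I ∈ (0,1): normal good (necessity).

0.732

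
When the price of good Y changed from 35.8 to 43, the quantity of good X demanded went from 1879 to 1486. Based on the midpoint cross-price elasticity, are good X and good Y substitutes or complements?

%ΔQ_x = (1486 − 1879)/[(1879+1486)/2] = -393/1682.5 ≈ -0.2336.
%ΔP_y = (43 − 35.8)/[(35.8+43)/2] ≈ 0.1827.
E_xy = -0.2336/0.1827 ≈ -1.278.
E_xy < 0, so the goods are complements.

complements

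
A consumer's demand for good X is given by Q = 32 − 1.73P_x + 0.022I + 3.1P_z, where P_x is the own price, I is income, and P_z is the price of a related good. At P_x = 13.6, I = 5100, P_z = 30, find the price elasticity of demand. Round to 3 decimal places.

-0.110

At the given point, Q = 32 − 1.73(13.6) + 0.022(5100) + 3.1(30) = 32 − 23.528 + 112.2 + 93 = 213.672.
∂Q/∂P_x = −1.73, so E_p = (−1.73)·(13.6/213.672) ≈ -0.110.
|E_p| < 1: demand is inelastic.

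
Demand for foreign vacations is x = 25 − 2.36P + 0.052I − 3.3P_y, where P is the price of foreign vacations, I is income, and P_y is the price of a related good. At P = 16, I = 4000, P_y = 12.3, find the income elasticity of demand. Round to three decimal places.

Substituting, x = 25 − 2.36(16) + 0.052(4000) − 3.3(12.3) = 25 − 37.76 + 208 − 40.59 = 154.65.
∂x/∂I = +0.052, so E_I = 0.052·(4000/154.65) ≈ 1.345.
E_I > 1: normal good (luxury).

1.345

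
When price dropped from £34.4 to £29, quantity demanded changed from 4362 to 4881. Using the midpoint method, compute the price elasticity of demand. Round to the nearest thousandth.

%ΔQ = (4881 − 4362)/[(4362 + 4881)/2] = 519/4621.5 ≈ 0.1123.
%ΔP = (29 − 34.4)/[(34.4 + 29)/2] = -5.4/31.7 ≈ -0.1703.
Arc elasticity E = %ΔQ/%ΔP ≈ 0.1123/-0.1703 ≈ -0.659.
|E| < 1: demand is inelastic over this range.

-0.659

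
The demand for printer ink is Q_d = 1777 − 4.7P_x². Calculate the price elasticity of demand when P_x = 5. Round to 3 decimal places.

At P_x = 5, Q_d = 1659.5.
dQ_d/dP_x = −2·4.7·P_x = −47.
Point elasticity E = (dQ_d/dP_x)·(P_x/Q_d) = -47 × 5/1659.5 ≈ -0.142.
|E| < 1, so demand is inelastic at this price.

-0.142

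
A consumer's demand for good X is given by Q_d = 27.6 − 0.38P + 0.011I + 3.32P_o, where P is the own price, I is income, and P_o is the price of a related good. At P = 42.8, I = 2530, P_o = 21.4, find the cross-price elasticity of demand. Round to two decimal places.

0.64

Evaluating quantity at (P, I, P_o) gives Q_d = 27.6 − 0.38(42.8) + 0.011(2530) + 3.32(21.4) = 27.6 − 16.264 + 27.83 + 71.048 = 110.214.
∂Q_d/∂P_o = +3.32, so E_xy = 3.32·(21.4/110.214) ≈ 0.64.
E_xy > 0: the goods are substitutes.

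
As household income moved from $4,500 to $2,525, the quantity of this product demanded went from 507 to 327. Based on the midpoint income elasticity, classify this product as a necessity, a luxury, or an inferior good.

%ΔQ = (327 − 507)/[(507+327)/2] = -180/417 ≈ -0.4317.
%ΔY = (2,525 − 4,500)/[(4,500+2,525)/2] = -1975/3512.5 ≈ -0.5623.
E_I = %ΔQ/%ΔY ≈ 0.768.
E_I ∈ (0,1): normal good (necessity).

necessity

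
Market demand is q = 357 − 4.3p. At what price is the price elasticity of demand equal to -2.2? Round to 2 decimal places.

57.08

Set −bp/(a − bp) = −2.2 ⇒ bp = 2.2(a − bp) ⇒ bp(1+2.2) = 2.2·a.
p = 2.2·357/(4.3·3.2) ≈ 57.08.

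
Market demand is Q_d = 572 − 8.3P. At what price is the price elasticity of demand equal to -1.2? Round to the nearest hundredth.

Set −bP/(a − bP) = −1.2 ⇒ bP = 1.2(a − bP) ⇒ bP(1+1.2) = 1.2·a.
P = 1.2·572/(8.3·2.2) ≈ 37.59.

37.59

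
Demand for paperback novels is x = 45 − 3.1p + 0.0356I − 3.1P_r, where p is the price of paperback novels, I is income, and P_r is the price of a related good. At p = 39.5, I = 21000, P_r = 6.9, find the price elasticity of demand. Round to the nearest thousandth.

At the given point, x = 45 − 3.1(39.5) + 0.0356(21000) − 3.1(6.9) = 45 − 122.45 + 747.6 − 21.39 = 648.76.
∂x/∂p = −3.1, so E_p = (−3.1)·(39.5/648.76) ≈ -0.189.
|E_p| < 1: demand is inelastic.

-0.189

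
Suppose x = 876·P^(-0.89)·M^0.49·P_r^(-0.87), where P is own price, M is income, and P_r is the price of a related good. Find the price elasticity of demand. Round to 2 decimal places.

For a Cobb–Douglas (constant-elasticity) form x = A·P^α·…, the elasticity with respect to P equals the exponent α at every point.
Here the exponent on P is -0.89, so the price elasticity of demand is -0.89.

-0.89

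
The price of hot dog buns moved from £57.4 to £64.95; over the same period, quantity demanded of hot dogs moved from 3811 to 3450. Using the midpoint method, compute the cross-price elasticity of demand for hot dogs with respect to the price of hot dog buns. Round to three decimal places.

%ΔQ_x = (3450 − 3811)/[(3811+3450)/2] = -361/3630.5 ≈ -0.0994.
%ΔP_y = (64.95 − 57.4)/[(57.4+64.95)/2] ≈ 0.1234.
E_xy = -0.0994/0.1234 ≈ -0.806.
E_xy < 0, so hot dogs and hot dog buns are complements.

-0.806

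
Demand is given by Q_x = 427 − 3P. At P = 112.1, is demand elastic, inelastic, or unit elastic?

elastic

At P = 112.1, Q_x = 90.7.
dQ_x/dP = −3.
Point elasticity E = (dQ_x/dP)·(P/Q_x) = -3 × 112.1/90.7 ≈ -3.708.
|E| ≈ 3.708 > 1, so demand is elastic.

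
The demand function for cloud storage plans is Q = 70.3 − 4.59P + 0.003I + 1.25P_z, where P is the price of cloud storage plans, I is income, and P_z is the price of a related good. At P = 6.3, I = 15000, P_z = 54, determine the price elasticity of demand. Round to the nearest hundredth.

Evaluating quantity at (P, I, P_z) gives Q = 70.3 − 4.59(6.3) + 0.003(15000) + 1.25(54) = 70.3 − 28.917 + 45 + 67.5 = 153.883.
∂Q/∂P = −4.59, so E_p = (−4.59)·(6.3/153.883) ≈ -0.19.
|E_p| < 1: demand is inelastic.

-0.19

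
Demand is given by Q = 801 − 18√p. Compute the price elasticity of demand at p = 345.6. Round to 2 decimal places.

At p = 345.6, Q = 466.3742.
dQ/dp = −18/(2√p) = −18/(2·18.5903).
Point elasticity E = (dQ/dp)·(p/Q) = -0.4841 × 345.6/466.3742 ≈ -0.36.
|E| < 1, so demand is inelastic at this price.

-0.36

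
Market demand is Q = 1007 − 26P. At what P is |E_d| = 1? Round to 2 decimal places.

19.37

For linear demand Q = a − bP, E = −bP/(a − bP). |E| = 1 ⇒ bP = a − bP ⇒ P = a/(2b).
P = 1007/(2·26) ≈ 19.37.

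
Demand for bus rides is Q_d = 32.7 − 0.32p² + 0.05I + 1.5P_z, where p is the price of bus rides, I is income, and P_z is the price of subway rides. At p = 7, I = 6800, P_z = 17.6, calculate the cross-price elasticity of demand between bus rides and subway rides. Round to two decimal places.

0.07

Q_d = 32.7 − 0.32(7)² + 0.05(6800) + 1.5(17.6) = 32.7 − 15.68 + 340 + 26.4 = 383.42.
∂Q_d/∂P_z = +1.5, so E_xy = 1.5·(17.6/383.42) ≈ 0.07.
E_xy > 0: the goods are substitutes.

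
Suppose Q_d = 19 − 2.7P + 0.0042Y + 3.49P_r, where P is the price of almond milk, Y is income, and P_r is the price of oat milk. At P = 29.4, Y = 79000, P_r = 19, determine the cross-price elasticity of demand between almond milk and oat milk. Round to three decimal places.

0.196

Substituting, Q_d = 19 − 2.7(29.4) + 0.0042(79000) + 3.49(19) = 19 − 79.38 + 331.8 + 66.31 = 337.73.
∂Q_d/∂P_r = +3.49, so E_xy = 3.49·(19/337.73) ≈ 0.196.
E_xy > 0: the goods are substitutes.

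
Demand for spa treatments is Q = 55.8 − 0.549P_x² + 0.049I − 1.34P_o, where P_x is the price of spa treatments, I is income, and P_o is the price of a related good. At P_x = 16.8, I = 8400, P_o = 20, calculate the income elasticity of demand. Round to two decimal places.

At the given point, Q = 55.8 − 0.549(16.8)² + 0.049(8400) − 1.34(20) = 55.8 − 154.9498 + 411.6 − 26.8 = 285.6502.
∂Q/∂I = +0.049, so E_I = 0.049·(8400/285.6502) ≈ 1.44.
E_I > 1: normal good (luxury).

1.44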